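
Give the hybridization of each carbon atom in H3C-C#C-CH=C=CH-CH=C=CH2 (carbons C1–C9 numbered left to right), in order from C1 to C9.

C1 sp3, C2 sp, C3 sp, C4 sp2, C5 sp, C6 sp2, C7 sp2, C8 sp, C9 sp2

C1: 4 σ bonds; 4 regions of electron density → sp3.
C2 is sp: 2 σ bonds, plus two π bonds, 2 electron-density regions.
C3 — 2 σ bonds, plus two π bonds. Steric number 2, so sp.
C4 carries 3 σ bonds, plus one π bond, giving a steric number of 3, so it is sp2.
C5: 2 σ bonds, plus two π bonds; 2 regions of electron density → sp.
C6 has 3 σ bonds, plus one π bond: steric number 3 → sp2.
C7 has 3 σ bonds, plus one π bond: steric number 3 → sp2.
C8 — 2 σ bonds, plus two π bonds. Steric number 2, so sp.
C9: 3 σ bonds, plus one π bond — 3 electron domains, sp2.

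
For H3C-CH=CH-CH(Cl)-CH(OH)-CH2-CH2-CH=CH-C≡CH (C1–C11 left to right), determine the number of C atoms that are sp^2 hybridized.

4

C1: sp3
C2: sp2 ✓
C3: sp2 ✓
C4: sp3
C5: sp3
C6: sp3
C7: sp3
C8: sp2 ✓
C9: sp2 ✓
C10: sp
C11: sp
C2, C3, C8, C9 → 4 sp2 carbons.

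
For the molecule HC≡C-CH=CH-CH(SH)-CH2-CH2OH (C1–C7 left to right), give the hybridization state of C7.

sp³

C7: 4 σ bonds; 4 regions of electron density → sp3.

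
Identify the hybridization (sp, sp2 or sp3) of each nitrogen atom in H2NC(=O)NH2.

Both N lone pairs are conjugated with the C=O; planar sp2.

sp2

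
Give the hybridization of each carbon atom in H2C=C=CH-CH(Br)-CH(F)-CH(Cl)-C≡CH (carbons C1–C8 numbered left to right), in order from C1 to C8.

C1 — 3 σ bonds, plus one π bond. Steric number 3, so sp2.
C2: 2 σ bonds, plus two π bonds; 2 regions of electron density → sp.
C3 is sp2: 3 σ bonds, plus one π bond, 3 electron-density regions.
C4: 4 σ bonds — 4 electron domains, sp3.
C5 carries 4 σ bonds, giving a steric number of 4, so it is sp3.
C6: 4 σ bonds; 4 regions of electron density → sp3.
C7: 2 σ bonds, plus two π bonds; 2 regions of electron density → sp.
C8: 2 σ bonds, plus two π bonds; 2 regions of electron density → sp.

C1 sp2, C2 sp, C3 sp2, C4 sp3, C5 sp3, C6 sp3, C7 sp, C8 sp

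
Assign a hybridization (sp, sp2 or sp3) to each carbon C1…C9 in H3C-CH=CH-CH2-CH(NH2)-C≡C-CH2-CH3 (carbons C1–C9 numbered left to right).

C1 sp3, C2 sp2, C3 sp2, C4 sp3, C5 sp3, C6 sp, C7 sp, C8 sp3, C9 sp3

C1 is sp3: 4 σ bonds, 4 electron-density regions.
C2 carries 3 σ bonds, plus one π bond, giving a steric number of 3, so it is sp2.
C3 carries 3 σ bonds, plus one π bond, giving a steric number of 3, so it is sp2.
C4 is sp3: 4 σ bonds, 4 electron-density regions.
C5 (4 σ bonds) has steric number 4: sp3.
C6 (2 σ bonds, plus two π bonds) has steric number 2: sp.
C7: 2 σ bonds, plus two π bonds — 2 electron domains, sp.
C8: 4 σ bonds — 4 electron domains, sp3.
C9 is sp3: 4 σ bonds, 4 electron-density regions.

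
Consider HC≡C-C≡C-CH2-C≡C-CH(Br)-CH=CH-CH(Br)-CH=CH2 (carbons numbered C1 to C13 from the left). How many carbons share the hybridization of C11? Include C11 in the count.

C11 is sp3 (only σ bonds).
C1: sp
C2: sp
C3: sp
C4: sp
C5: sp3 ✓
C6: sp
C7: sp
C8: sp3 ✓
C9: sp2
C10: sp2
C11: sp3 ✓
C12: sp2
C13: sp2
3 carbons are sp3.

3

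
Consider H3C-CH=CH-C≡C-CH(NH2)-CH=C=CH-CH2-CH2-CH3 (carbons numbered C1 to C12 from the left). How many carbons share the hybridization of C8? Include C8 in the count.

C8 is sp (two π bonds).
C1: sp3
C2: sp2
C3: sp2
C4: sp ✓
C5: sp ✓
C6: sp3
C7: sp2
C8: sp ✓
C9: sp2
C10: sp3
C11: sp3
C12: sp3
3 carbons are sp.

3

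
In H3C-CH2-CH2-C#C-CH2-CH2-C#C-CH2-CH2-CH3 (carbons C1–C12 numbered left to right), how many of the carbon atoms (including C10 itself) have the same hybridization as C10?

C10 is sp3 (only σ bonds).
C1: sp3 ✓
C2: sp3 ✓
C3: sp3 ✓
C4: sp
C5: sp
C6: sp3 ✓
C7: sp3 ✓
C8: sp
C9: sp
C10: sp3 ✓
C11: sp3 ✓
C12: sp3 ✓
8 carbons are sp3.

8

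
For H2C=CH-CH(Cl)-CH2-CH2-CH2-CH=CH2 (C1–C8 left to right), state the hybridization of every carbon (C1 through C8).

C1 sp2, C2 sp2, C3 sp3, C4 sp3, C5 sp3, C6 sp3, C7 sp2, C8 sp2

C1 — 3 σ bonds, plus one π bond. Steric number 3, so sp2.
C2 has 3 σ bonds, plus one π bond: steric number 3 → sp2.
C3: 4 σ bonds; 4 regions of electron density → sp3.
C4 — 4 σ bonds. Steric number 4, so sp3.
C5 carries 4 σ bonds, giving a steric number of 4, so it is sp3.
C6 is sp3: 4 σ bonds, 4 electron-density regions.
C7: 3 σ bonds, plus one π bond — 3 electron domains, sp2.
C8: 3 σ bonds, plus one π bond; 3 regions of electron density → sp2.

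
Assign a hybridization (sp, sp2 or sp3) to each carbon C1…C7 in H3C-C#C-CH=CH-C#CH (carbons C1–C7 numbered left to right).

C1 — 4 σ bonds. Steric number 4, so sp3.
C2 has 2 σ bonds, plus two π bonds: steric number 2 → sp.
C3: 2 σ bonds, plus two π bonds — 2 electron domains, sp.
C4: 3 σ bonds, plus one π bond; 3 regions of electron density → sp2.
C5 is sp2: 3 σ bonds, plus one π bond, 3 electron-density regions.
C6: 2 σ bonds, plus two π bonds — 2 electron domains, sp.
C7: 2 σ bonds, plus two π bonds — 2 electron domains, sp.

C1 sp3, C2 sp, C3 sp, C4 sp2, C5 sp2, C6 sp, C7 sp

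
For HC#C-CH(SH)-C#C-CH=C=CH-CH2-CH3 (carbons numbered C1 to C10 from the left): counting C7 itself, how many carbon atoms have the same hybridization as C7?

5

C7 is sp (two π bonds).
C1: sp ✓
C2: sp ✓
C3: sp3
C4: sp ✓
C5: sp ✓
C6: sp2
C7: sp ✓
C8: sp2
C9: sp3
C10: sp3
5 carbons are sp.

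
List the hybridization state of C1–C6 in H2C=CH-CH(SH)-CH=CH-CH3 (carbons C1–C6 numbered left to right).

C1 — 3 σ bonds, plus one π bond. Steric number 3, so sp2.
C2 is sp2: 3 σ bonds, plus one π bond, 3 electron-density regions.
C3: 4 σ bonds; 4 regions of electron density → sp3.
C4: 3 σ bonds, plus one π bond — 3 electron domains, sp2.
C5 (3 σ bonds, plus one π bond) has steric number 3: sp2.
C6: 4 σ bonds — 4 electron domains, sp3.

C1 sp2, C2 sp2, C3 sp3, C4 sp2, C5 sp2, C6 sp3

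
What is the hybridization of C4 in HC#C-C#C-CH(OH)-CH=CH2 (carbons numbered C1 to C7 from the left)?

sp

C4: 2 σ bonds, plus two π bonds; 2 regions of electron density → sp.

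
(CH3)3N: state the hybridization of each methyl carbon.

sp3

Each methyl carbon: 4 σ bonds — 4 electron domains, sp3.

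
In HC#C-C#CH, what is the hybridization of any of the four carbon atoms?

sp

Every carbon is part of a C≡C triple bond: two σ regions → sp.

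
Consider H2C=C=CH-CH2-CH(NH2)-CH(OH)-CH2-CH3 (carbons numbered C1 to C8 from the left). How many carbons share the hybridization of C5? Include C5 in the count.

5

C5 is sp3 (only σ bonds).
C1: sp2
C2: sp
C3: sp2
C4: sp3 ✓
C5: sp3 ✓
C6: sp3 ✓
C7: sp3 ✓
C8: sp3 ✓
5 carbons are sp3.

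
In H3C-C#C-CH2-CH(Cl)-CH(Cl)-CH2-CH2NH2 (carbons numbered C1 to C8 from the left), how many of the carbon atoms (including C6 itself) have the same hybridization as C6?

6

C6 is sp3 (only σ bonds).
C1: sp3 ✓
C2: sp
C3: sp
C4: sp3 ✓
C5: sp3 ✓
C6: sp3 ✓
C7: sp3 ✓
C8: sp3 ✓
6 carbons are sp3.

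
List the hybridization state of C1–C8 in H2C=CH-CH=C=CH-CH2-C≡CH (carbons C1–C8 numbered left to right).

C1 sp2, C2 sp2, C3 sp2, C4 sp, C5 sp2, C6 sp3, C7 sp, C8 sp

C1 carries 3 σ bonds, plus one π bond, giving a steric number of 3, so it is sp2.
C2 — 3 σ bonds, plus one π bond. Steric number 3, so sp2.
C3 (3 σ bonds, plus one π bond) has steric number 3: sp2.
C4: 2 σ bonds, plus two π bonds — 2 electron domains, sp.
C5: 3 σ bonds, plus one π bond; 3 regions of electron density → sp2.
C6 has 4 σ bonds: steric number 4 → sp3.
C7: 2 σ bonds, plus two π bonds — 2 electron domains, sp.
C8 has 2 σ bonds, plus two π bonds: steric number 2 → sp.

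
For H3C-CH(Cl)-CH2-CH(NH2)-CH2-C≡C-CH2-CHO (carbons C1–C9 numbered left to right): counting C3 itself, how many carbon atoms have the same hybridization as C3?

6

C3 is sp3 (only σ bonds).
C1: sp3 ✓
C2: sp3 ✓
C3: sp3 ✓
C4: sp3 ✓
C5: sp3 ✓
C6: sp
C7: sp
C8: sp3 ✓
C9: sp2
6 carbons are sp3.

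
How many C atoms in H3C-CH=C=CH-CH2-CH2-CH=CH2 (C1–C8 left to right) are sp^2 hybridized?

C1: sp3
C2: sp2 ✓
C3: sp
C4: sp2 ✓
C5: sp3
C6: sp3
C7: sp2 ✓
C8: sp2 ✓
C2, C4, C7, C8 → 4 sp2 carbons.

4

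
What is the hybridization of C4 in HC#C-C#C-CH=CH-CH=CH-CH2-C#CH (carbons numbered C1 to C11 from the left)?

sp

C4 has 2 σ bonds, plus two π bonds: steric number 2 → sp.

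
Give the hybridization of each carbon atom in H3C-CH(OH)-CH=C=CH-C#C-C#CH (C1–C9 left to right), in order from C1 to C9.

C1 (4 σ bonds) has steric number 4: sp3.
C2 (4 σ bonds) has steric number 4: sp3.
C3: 3 σ bonds, plus one π bond — 3 electron domains, sp2.
C4 is sp: 2 σ bonds, plus two π bonds, 2 electron-density regions.
C5 — 3 σ bonds, plus one π bond. Steric number 3, so sp2.
C6 is sp: 2 σ bonds, plus two π bonds, 2 electron-density regions.
C7: 2 σ bonds, plus two π bonds; 2 regions of electron density → sp.
C8: 2 σ bonds, plus two π bonds; 2 regions of electron density → sp.
C9 — 2 σ bonds, plus two π bonds. Steric number 2, so sp.

C1 sp3, C2 sp3, C3 sp2, C4 sp, C5 sp2, C6 sp, C7 sp, C8 sp, C9 sp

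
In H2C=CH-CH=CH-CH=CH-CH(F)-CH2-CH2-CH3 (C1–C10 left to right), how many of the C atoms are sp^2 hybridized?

C1: sp2 ✓
C2: sp2 ✓
C3: sp2 ✓
C4: sp2 ✓
C5: sp2 ✓
C6: sp2 ✓
C7: sp3
C8: sp3
C9: sp3
C10: sp3
C1, C2, C3, C4, C5, C6 → 6 sp2 carbons.

6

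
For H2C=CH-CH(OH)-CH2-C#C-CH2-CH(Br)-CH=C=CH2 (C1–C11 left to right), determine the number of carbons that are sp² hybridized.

4

C1: sp2 ✓
C2: sp2 ✓
C3: sp3
C4: sp3
C5: sp
C6: sp
C7: sp3
C8: sp3
C9: sp2 ✓
C10: sp
C11: sp2 ✓
C1, C2, C9, C11 → 4 sp2 carbons.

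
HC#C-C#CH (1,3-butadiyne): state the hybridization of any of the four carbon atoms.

sp

Every carbon is part of a C≡C triple bond: two σ regions → sp.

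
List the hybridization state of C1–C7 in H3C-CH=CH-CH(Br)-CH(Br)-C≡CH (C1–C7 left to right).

C1 sp3, C2 sp2, C3 sp2, C4 sp3, C5 sp3, C6 sp, C7 sp

C1 carries 4 σ bonds, giving a steric number of 4, so it is sp3.
C2 — 3 σ bonds, plus one π bond. Steric number 3, so sp2.
C3: 3 σ bonds, plus one π bond; 3 regions of electron density → sp2.
C4: 4 σ bonds — 4 electron domains, sp3.
C5 — 4 σ bonds. Steric number 4, so sp3.
C6: 2 σ bonds, plus two π bonds; 2 regions of electron density → sp.
C7 is sp: 2 σ bonds, plus two π bonds, 2 electron-density regions.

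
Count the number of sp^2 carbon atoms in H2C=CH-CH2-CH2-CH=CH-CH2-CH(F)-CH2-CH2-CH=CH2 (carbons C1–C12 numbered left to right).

C1: sp2 ✓
C2: sp2 ✓
C3: sp3
C4: sp3
C5: sp2 ✓
C6: sp2 ✓
C7: sp3
C8: sp3
C9: sp3
C10: sp3
C11: sp2 ✓
C12: sp2 ✓
C1, C2, C5, C6, C11, C12 → 6 sp2 carbons.

6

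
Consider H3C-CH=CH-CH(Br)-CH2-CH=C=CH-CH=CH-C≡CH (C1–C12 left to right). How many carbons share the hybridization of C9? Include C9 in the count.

C9 is sp2 (one π bond).
C1: sp3
C2: sp2 ✓
C3: sp2 ✓
C4: sp3
C5: sp3
C6: sp2 ✓
C7: sp
C8: sp2 ✓
C9: sp2 ✓
C10: sp2 ✓
C11: sp
C12: sp
6 carbons are sp2.

6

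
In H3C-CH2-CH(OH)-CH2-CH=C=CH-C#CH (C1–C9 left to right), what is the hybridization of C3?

sp^3

C3 has 4 σ bonds: steric number 4 → sp3.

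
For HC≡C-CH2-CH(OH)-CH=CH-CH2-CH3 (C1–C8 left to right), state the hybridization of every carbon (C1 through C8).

C1 has 2 σ bonds, plus two π bonds: steric number 2 → sp.
C2: 2 σ bonds, plus two π bonds — 2 electron domains, sp.
C3 carries 4 σ bonds, giving a steric number of 4, so it is sp3.
C4 — 4 σ bonds. Steric number 4, so sp3.
C5: 3 σ bonds, plus one π bond — 3 electron domains, sp2.
C6: 3 σ bonds, plus one π bond; 3 regions of electron density → sp2.
C7 has 4 σ bonds: steric number 4 → sp3.
C8 carries 4 σ bonds, giving a steric number of 4, so it is sp3.

C1 sp, C2 sp, C3 sp3, C4 sp3, C5 sp2, C6 sp2, C7 sp3, C8 sp3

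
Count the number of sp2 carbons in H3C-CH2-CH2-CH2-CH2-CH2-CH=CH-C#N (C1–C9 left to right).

C1: sp3
C2: sp3
C3: sp3
C4: sp3
C5: sp3
C6: sp3
C7: sp2 ✓
C8: sp2 ✓
C9: sp
C7, C8 → 2 sp2 carbons.

2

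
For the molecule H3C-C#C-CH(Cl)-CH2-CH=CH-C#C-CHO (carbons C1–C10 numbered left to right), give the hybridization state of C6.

sp²

C6 has 3 σ bonds, plus one π bond: steric number 3 → sp2.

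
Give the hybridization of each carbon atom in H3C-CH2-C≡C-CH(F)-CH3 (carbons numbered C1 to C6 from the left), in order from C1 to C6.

C1 sp3, C2 sp3, C3 sp, C4 sp, C5 sp3, C6 sp3

C1 (4 σ bonds) has steric number 4: sp3.
C2: 4 σ bonds — 4 electron domains, sp3.
C3 is sp: 2 σ bonds, plus two π bonds, 2 electron-density regions.
C4 (2 σ bonds, plus two π bonds) has steric number 2: sp.
C5 — 4 σ bonds. Steric number 4, so sp3.
C6: 4 σ bonds; 4 regions of electron density → sp3.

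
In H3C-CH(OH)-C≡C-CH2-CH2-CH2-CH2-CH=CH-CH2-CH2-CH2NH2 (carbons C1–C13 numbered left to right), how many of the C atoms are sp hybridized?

C1: sp3
C2: sp3
C3: sp ✓
C4: sp ✓
C5: sp3
C6: sp3
C7: sp3
C8: sp3
C9: sp2
C10: sp2
C11: sp3
C12: sp3
C13: sp3
C3, C4 → 2 sp carbons.

2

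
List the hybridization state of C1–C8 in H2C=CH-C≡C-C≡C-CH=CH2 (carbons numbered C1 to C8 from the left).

C1 sp2, C2 sp2, C3 sp, C4 sp, C5 sp, C6 sp, C7 sp2, C8 sp2

C1 (3 σ bonds, plus one π bond) has steric number 3: sp2.
C2: 3 σ bonds, plus one π bond — 3 electron domains, sp2.
C3: 2 σ bonds, plus two π bonds — 2 electron domains, sp.
C4 carries 2 σ bonds, plus two π bonds, giving a steric number of 2, so it is sp.
C5: 2 σ bonds, plus two π bonds; 2 regions of electron density → sp.
C6 is sp: 2 σ bonds, plus two π bonds, 2 electron-density regions.
C7: 3 σ bonds, plus one π bond — 3 electron domains, sp2.
C8 — 3 σ bonds, plus one π bond. Steric number 3, so sp2.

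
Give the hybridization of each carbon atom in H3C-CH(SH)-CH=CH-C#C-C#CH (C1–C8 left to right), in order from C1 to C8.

C1 carries 4 σ bonds, giving a steric number of 4, so it is sp3.
C2 (4 σ bonds) has steric number 4: sp3.
C3 (3 σ bonds, plus one π bond) has steric number 3: sp2.
C4 (3 σ bonds, plus one π bond) has steric number 3: sp2.
C5 carries 2 σ bonds, plus two π bonds, giving a steric number of 2, so it is sp.
C6 (2 σ bonds, plus two π bonds) has steric number 2: sp.
C7 carries 2 σ bonds, plus two π bonds, giving a steric number of 2, so it is sp.
C8 carries 2 σ bonds, plus two π bonds, giving a steric number of 2, so it is sp.

C1 sp3, C2 sp3, C3 sp2, C4 sp2, C5 sp, C6 sp, C7 sp, C8 sp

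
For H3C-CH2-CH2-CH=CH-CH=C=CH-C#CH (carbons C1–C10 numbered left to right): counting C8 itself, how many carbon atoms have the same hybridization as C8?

4

C8 is sp2 (one π bond).
C1: sp3
C2: sp3
C3: sp3
C4: sp2 ✓
C5: sp2 ✓
C6: sp2 ✓
C7: sp
C8: sp2 ✓
C9: sp
C10: sp
4 carbons are sp2.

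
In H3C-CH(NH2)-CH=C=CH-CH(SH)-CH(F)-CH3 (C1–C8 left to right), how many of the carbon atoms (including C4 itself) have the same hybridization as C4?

1

C4 is sp (two π bonds).
C1: sp3
C2: sp3
C3: sp2
C4: sp ✓
C5: sp2
C6: sp3
C7: sp3
C8: sp3
1 carbon is sp.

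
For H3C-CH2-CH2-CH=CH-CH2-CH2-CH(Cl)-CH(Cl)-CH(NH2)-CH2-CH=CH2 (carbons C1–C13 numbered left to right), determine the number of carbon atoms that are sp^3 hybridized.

9

C1: sp3 ✓
C2: sp3 ✓
C3: sp3 ✓
C4: sp2
C5: sp2
C6: sp3 ✓
C7: sp3 ✓
C8: sp3 ✓
C9: sp3 ✓
C10: sp3 ✓
C11: sp3 ✓
C12: sp2
C13: sp2
C1, C2, C3, C6, C7, C8, C9, C10, C11 → 9 sp3 carbons.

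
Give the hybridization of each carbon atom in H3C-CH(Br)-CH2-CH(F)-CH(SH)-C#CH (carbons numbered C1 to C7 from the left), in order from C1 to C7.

C1: 4 σ bonds — 4 electron domains, sp3.
C2: 4 σ bonds; 4 regions of electron density → sp3.
C3: 4 σ bonds — 4 electron domains, sp3.
C4 carries 4 σ bonds, giving a steric number of 4, so it is sp3.
C5 — 4 σ bonds. Steric number 4, so sp3.
C6 — 2 σ bonds, plus two π bonds. Steric number 2, so sp.
C7 (2 σ bonds, plus two π bonds) has steric number 2: sp.

C1 sp3, C2 sp3, C3 sp3, C4 sp3, C5 sp3, C6 sp, C7 sp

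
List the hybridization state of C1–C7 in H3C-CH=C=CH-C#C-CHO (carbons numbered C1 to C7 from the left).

C1 — 4 σ bonds. Steric number 4, so sp3.
C2 (3 σ bonds, plus one π bond) has steric number 3: sp2.
C3: 2 σ bonds, plus two π bonds; 2 regions of electron density → sp.
C4 has 3 σ bonds, plus one π bond: steric number 3 → sp2.
C5 — 2 σ bonds, plus two π bonds. Steric number 2, so sp.
C6 is sp: 2 σ bonds, plus two π bonds, 2 electron-density regions.
C7 is sp2: 3 σ bonds, plus one π bond, 3 electron-density regions.

C1 sp3, C2 sp2, C3 sp, C4 sp2, C5 sp, C6 sp, C7 sp2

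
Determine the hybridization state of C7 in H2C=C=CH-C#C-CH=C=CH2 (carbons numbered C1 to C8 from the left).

C7 has 2 σ bonds, plus two π bonds: steric number 2 → sp.

sp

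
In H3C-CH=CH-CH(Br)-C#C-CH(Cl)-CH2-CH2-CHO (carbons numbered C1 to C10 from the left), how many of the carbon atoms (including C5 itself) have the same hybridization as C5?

C5 is sp (two π bonds).
C1: sp3
C2: sp2
C3: sp2
C4: sp3
C5: sp ✓
C6: sp ✓
C7: sp3
C8: sp3
C9: sp3
C10: sp2
2 carbons are sp.

2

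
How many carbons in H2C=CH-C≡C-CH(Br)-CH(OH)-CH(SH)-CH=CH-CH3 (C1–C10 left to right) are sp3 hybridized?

4

C1: sp2
C2: sp2
C3: sp
C4: sp
C5: sp3 ✓
C6: sp3 ✓
C7: sp3 ✓
C8: sp2
C9: sp2
C10: sp3 ✓
C5, C6, C7, C10 → 4 sp3 carbons.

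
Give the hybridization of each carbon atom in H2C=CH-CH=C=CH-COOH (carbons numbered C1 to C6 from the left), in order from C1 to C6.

C1 carries 3 σ bonds, plus one π bond, giving a steric number of 3, so it is sp2.
C2 is sp2: 3 σ bonds, plus one π bond, 3 electron-density regions.
C3 (3 σ bonds, plus one π bond) has steric number 3: sp2.
C4: 2 σ bonds, plus two π bonds; 2 regions of electron density → sp.
C5 — 3 σ bonds, plus one π bond. Steric number 3, so sp2.
C6 — 3 σ bonds, plus one π bond. Steric number 3, so sp2.

C1 sp2, C2 sp2, C3 sp2, C4 sp, C5 sp2, C6 sp2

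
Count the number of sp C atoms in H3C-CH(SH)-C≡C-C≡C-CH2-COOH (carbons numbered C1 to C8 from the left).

C1: sp3
C2: sp3
C3: sp ✓
C4: sp ✓
C5: sp ✓
C6: sp ✓
C7: sp3
C8: sp2
C3, C4, C5, C6 → 4 sp carbons.

4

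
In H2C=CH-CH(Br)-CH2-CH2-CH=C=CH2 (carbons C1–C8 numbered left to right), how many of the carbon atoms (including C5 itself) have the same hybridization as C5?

C5 is sp3 (only σ bonds).
C1: sp2
C2: sp2
C3: sp3 ✓
C4: sp3 ✓
C5: sp3 ✓
C6: sp2
C7: sp
C8: sp2
3 carbons are sp3.

3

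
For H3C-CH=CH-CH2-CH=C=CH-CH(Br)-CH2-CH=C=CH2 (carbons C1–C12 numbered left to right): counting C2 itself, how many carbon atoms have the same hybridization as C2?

6

C2 is sp2 (one π bond).
C1: sp3
C2: sp2 ✓
C3: sp2 ✓
C4: sp3
C5: sp2 ✓
C6: sp
C7: sp2 ✓
C8: sp3
C9: sp3
C10: sp2 ✓
C11: sp
C12: sp2 ✓
6 carbons are sp2.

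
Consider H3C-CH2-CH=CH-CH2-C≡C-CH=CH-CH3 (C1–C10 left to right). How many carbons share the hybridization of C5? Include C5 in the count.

4

C5 is sp3 (only σ bonds).
C1: sp3 ✓
C2: sp3 ✓
C3: sp2
C4: sp2
C5: sp3 ✓
C6: sp
C7: sp
C8: sp2
C9: sp2
C10: sp3 ✓
4 carbons are sp3.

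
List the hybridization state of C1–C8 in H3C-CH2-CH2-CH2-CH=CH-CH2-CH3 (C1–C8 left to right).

C1 sp3, C2 sp3, C3 sp3, C4 sp3, C5 sp2, C6 sp2, C7 sp3, C8 sp3

C1 — 4 σ bonds. Steric number 4, so sp3.
C2 — 4 σ bonds. Steric number 4, so sp3.
C3 is sp3: 4 σ bonds, 4 electron-density regions.
C4: 4 σ bonds — 4 electron domains, sp3.
C5 carries 3 σ bonds, plus one π bond, giving a steric number of 3, so it is sp2.
C6 carries 3 σ bonds, plus one π bond, giving a steric number of 3, so it is sp2.
C7 carries 4 σ bonds, giving a steric number of 4, so it is sp3.
C8: 4 σ bonds — 4 electron domains, sp3.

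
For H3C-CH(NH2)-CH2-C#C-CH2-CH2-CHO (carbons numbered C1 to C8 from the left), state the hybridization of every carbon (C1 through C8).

C1 sp3, C2 sp3, C3 sp3, C4 sp, C5 sp, C6 sp3, C7 sp3, C8 sp2

C1 (4 σ bonds) has steric number 4: sp3.
C2 — 4 σ bonds. Steric number 4, so sp3.
C3 (4 σ bonds) has steric number 4: sp3.
C4 carries 2 σ bonds, plus two π bonds, giving a steric number of 2, so it is sp.
C5: 2 σ bonds, plus two π bonds — 2 electron domains, sp.
C6: 4 σ bonds — 4 electron domains, sp3.
C7 (4 σ bonds) has steric number 4: sp3.
C8: 3 σ bonds, plus one π bond — 3 electron domains, sp2.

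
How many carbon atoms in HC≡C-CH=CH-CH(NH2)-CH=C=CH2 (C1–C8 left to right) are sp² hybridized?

C1: sp
C2: sp
C3: sp2 ✓
C4: sp2 ✓
C5: sp3
C6: sp2 ✓
C7: sp
C8: sp2 ✓
C3, C4, C6, C8 → 4 sp2 carbons.

4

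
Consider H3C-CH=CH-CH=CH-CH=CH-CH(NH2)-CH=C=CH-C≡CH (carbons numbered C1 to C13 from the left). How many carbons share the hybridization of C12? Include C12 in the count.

3

C12 is sp (two π bonds).
C1: sp3
C2: sp2
C3: sp2
C4: sp2
C5: sp2
C6: sp2
C7: sp2
C8: sp3
C9: sp2
C10: sp ✓
C11: sp2
C12: sp ✓
C13: sp ✓
3 carbons are sp.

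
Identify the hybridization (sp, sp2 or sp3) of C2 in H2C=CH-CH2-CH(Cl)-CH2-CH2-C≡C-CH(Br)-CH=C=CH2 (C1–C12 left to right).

sp2

C2: 3 σ bonds, plus one π bond — 3 electron domains, sp2.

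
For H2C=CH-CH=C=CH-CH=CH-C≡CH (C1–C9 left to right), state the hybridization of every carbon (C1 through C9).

C1 has 3 σ bonds, plus one π bond: steric number 3 → sp2.
C2 is sp2: 3 σ bonds, plus one π bond, 3 electron-density regions.
C3: 3 σ bonds, plus one π bond; 3 regions of electron density → sp2.
C4 — 2 σ bonds, plus two π bonds. Steric number 2, so sp.
C5 — 3 σ bonds, plus one π bond. Steric number 3, so sp2.
C6: 3 σ bonds, plus one π bond — 3 electron domains, sp2.
C7 (3 σ bonds, plus one π bond) has steric number 3: sp2.
C8 — 2 σ bonds, plus two π bonds. Steric number 2, so sp.
C9 is sp: 2 σ bonds, plus two π bonds, 2 electron-density regions.

C1 sp2, C2 sp2, C3 sp2, C4 sp, C5 sp2, C6 sp2, C7 sp2, C8 sp, C9 sp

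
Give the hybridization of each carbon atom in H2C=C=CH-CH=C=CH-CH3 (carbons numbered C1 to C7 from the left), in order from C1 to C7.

C1 sp2, C2 sp, C3 sp2, C4 sp2, C5 sp, C6 sp2, C7 sp3

C1 — 3 σ bonds, plus one π bond. Steric number 3, so sp2.
C2 (2 σ bonds, plus two π bonds) has steric number 2: sp.
C3 carries 3 σ bonds, plus one π bond, giving a steric number of 3, so it is sp2.
C4 — 3 σ bonds, plus one π bond. Steric number 3, so sp2.
C5 carries 2 σ bonds, plus two π bonds, giving a steric number of 2, so it is sp.
C6 is sp2: 3 σ bonds, plus one π bond, 3 electron-density regions.
C7 carries 4 σ bonds, giving a steric number of 4, so it is sp3.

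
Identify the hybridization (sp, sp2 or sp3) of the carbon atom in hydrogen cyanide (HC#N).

sp

The carbon atom has 2 σ bonds, plus two π bonds: steric number 2 → sp.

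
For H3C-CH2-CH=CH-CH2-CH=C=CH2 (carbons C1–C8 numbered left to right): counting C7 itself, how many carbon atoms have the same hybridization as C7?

1

C7 is sp (two π bonds).
C1: sp3
C2: sp3
C3: sp2
C4: sp2
C5: sp3
C6: sp2
C7: sp ✓
C8: sp2
1 carbon is sp.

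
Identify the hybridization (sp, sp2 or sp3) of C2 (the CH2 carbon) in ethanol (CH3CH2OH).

sp^3

C2 (the CH2 carbon) (4 σ bonds) has steric number 4: sp3.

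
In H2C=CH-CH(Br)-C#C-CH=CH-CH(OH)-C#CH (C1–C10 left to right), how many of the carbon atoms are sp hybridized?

C1: sp2
C2: sp2
C3: sp3
C4: sp ✓
C5: sp ✓
C6: sp2
C7: sp2
C8: sp3
C9: sp ✓
C10: sp ✓
C4, C5, C9, C10 → 4 sp carbons.

4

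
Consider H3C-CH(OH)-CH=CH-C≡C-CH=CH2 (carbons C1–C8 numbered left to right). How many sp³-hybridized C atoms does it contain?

2

C1: sp3 ✓
C2: sp3 ✓
C3: sp2
C4: sp2
C5: sp
C6: sp
C7: sp2
C8: sp2
C1, C2 → 2 sp3 carbons.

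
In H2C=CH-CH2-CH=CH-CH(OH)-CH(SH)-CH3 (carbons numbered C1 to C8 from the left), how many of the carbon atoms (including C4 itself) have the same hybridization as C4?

4

C4 is sp2 (one π bond).
C1: sp2 ✓
C2: sp2 ✓
C3: sp3
C4: sp2 ✓
C5: sp2 ✓
C6: sp3
C7: sp3
C8: sp3
4 carbons are sp2.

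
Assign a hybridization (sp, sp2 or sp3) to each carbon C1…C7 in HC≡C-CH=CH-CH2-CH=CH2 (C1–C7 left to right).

C1 (2 σ bonds, plus two π bonds) has steric number 2: sp.
C2: 2 σ bonds, plus two π bonds; 2 regions of electron density → sp.
C3 has 3 σ bonds, plus one π bond: steric number 3 → sp2.
C4 (3 σ bonds, plus one π bond) has steric number 3: sp2.
C5 (4 σ bonds) has steric number 4: sp3.
C6 carries 3 σ bonds, plus one π bond, giving a steric number of 3, so it is sp2.
C7 — 3 σ bonds, plus one π bond. Steric number 3, so sp2.

C1 sp, C2 sp, C3 sp2, C4 sp2, C5 sp3, C6 sp2, C7 sp2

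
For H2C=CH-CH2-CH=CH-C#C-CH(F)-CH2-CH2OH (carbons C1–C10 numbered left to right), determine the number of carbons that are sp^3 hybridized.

C1: sp2
C2: sp2
C3: sp3 ✓
C4: sp2
C5: sp2
C6: sp
C7: sp
C8: sp3 ✓
C9: sp3 ✓
C10: sp3 ✓
C3, C8, C9, C10 → 4 sp3 carbons.

4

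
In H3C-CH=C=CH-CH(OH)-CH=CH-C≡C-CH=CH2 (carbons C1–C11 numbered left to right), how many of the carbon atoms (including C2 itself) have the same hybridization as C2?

6

C2 is sp2 (one π bond).
C1: sp3
C2: sp2 ✓
C3: sp
C4: sp2 ✓
C5: sp3
C6: sp2 ✓
C7: sp2 ✓
C8: sp
C9: sp
C10: sp2 ✓
C11: sp2 ✓
6 carbons are sp2.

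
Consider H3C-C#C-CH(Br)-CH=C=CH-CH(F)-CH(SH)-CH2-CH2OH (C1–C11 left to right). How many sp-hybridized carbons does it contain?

3

C1: sp3
C2: sp ✓
C3: sp ✓
C4: sp3
C5: sp2
C6: sp ✓
C7: sp2
C8: sp3
C9: sp3
C10: sp3
C11: sp3
C2, C3, C6 → 3 sp carbons.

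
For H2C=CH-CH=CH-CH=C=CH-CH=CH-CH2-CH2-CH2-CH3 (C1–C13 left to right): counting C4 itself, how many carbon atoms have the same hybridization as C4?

8

C4 is sp2 (one π bond).
C1: sp2 ✓
C2: sp2 ✓
C3: sp2 ✓
C4: sp2 ✓
C5: sp2 ✓
C6: sp
C7: sp2 ✓
C8: sp2 ✓
C9: sp2 ✓
C10: sp3
C11: sp3
C12: sp3
C13: sp3
8 carbons are sp2.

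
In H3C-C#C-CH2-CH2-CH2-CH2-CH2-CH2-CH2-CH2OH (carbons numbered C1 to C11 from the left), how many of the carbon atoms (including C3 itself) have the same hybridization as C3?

2

C3 is sp (two π bonds).
C1: sp3
C2: sp ✓
C3: sp ✓
C4: sp3
C5: sp3
C6: sp3
C7: sp3
C8: sp3
C9: sp3
C10: sp3
C11: sp3
2 carbons are sp.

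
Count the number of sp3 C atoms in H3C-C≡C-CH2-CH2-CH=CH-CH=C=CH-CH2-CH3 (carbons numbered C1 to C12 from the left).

5

C1: sp3 ✓
C2: sp
C3: sp
C4: sp3 ✓
C5: sp3 ✓
C6: sp2
C7: sp2
C8: sp2
C9: sp
C10: sp2
C11: sp3 ✓
C12: sp3 ✓
C1, C4, C5, C11, C12 → 5 sp3 carbons.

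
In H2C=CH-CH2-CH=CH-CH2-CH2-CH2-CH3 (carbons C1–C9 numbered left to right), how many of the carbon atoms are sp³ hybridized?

5

C1: sp2
C2: sp2
C3: sp3 ✓
C4: sp2
C5: sp2
C6: sp3 ✓
C7: sp3 ✓
C8: sp3 ✓
C9: sp3 ✓
C3, C6, C7, C8, C9 → 5 sp3 carbons.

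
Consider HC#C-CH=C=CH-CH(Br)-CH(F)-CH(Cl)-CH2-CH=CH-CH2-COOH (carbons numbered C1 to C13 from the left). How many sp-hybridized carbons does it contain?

C1: sp ✓
C2: sp ✓
C3: sp2
C4: sp ✓
C5: sp2
C6: sp3
C7: sp3
C8: sp3
C9: sp3
C10: sp2
C11: sp2
C12: sp3
C13: sp2
C1, C2, C4 → 3 sp carbons.

3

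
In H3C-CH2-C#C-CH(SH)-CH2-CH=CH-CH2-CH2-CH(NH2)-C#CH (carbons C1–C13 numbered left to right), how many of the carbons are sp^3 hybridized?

C1: sp3 ✓
C2: sp3 ✓
C3: sp
C4: sp
C5: sp3 ✓
C6: sp3 ✓
C7: sp2
C8: sp2
C9: sp3 ✓
C10: sp3 ✓
C11: sp3 ✓
C12: sp
C13: sp
C1, C2, C5, C6, C9, C10, C11 → 7 sp3 carbons.

7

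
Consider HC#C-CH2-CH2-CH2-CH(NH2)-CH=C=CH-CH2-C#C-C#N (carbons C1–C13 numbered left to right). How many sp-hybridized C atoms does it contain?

C1: sp ✓
C2: sp ✓
C3: sp3
C4: sp3
C5: sp3
C6: sp3
C7: sp2
C8: sp ✓
C9: sp2
C10: sp3
C11: sp ✓
C12: sp ✓
C13: sp ✓
C1, C2, C8, C11, C12, C13 → 6 sp carbons.

6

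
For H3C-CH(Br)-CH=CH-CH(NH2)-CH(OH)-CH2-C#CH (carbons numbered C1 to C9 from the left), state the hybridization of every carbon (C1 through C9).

C1 sp3, C2 sp3, C3 sp2, C4 sp2, C5 sp3, C6 sp3, C7 sp3, C8 sp, C9 sp

C1 is sp3: 4 σ bonds, 4 electron-density regions.
C2 (4 σ bonds) has steric number 4: sp3.
C3: 3 σ bonds, plus one π bond — 3 electron domains, sp2.
C4 carries 3 σ bonds, plus one π bond, giving a steric number of 3, so it is sp2.
C5 (4 σ bonds) has steric number 4: sp3.
C6 has 4 σ bonds: steric number 4 → sp3.
C7 — 4 σ bonds. Steric number 4, so sp3.
C8 has 2 σ bonds, plus two π bonds: steric number 2 → sp.
C9 (2 σ bonds, plus two π bonds) has steric number 2: sp.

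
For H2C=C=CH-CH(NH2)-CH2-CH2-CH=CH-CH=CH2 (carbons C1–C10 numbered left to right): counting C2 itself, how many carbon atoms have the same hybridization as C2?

1

C2 is sp (two π bonds).
C1: sp2
C2: sp ✓
C3: sp2
C4: sp3
C5: sp3
C6: sp3
C7: sp2
C8: sp2
C9: sp2
C10: sp2
1 carbon is sp.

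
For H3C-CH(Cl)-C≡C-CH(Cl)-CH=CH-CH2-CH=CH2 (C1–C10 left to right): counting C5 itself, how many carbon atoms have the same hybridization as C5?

C5 is sp3 (only σ bonds).
C1: sp3 ✓
C2: sp3 ✓
C3: sp
C4: sp
C5: sp3 ✓
C6: sp2
C7: sp2
C8: sp3 ✓
C9: sp2
C10: sp2
4 carbons are sp3.

4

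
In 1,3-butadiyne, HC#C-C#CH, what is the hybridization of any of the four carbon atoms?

sp

Every carbon is part of a C≡C triple bond: two σ regions → sp.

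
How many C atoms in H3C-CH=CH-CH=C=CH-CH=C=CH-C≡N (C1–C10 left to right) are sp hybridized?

C1: sp3
C2: sp2
C3: sp2
C4: sp2
C5: sp ✓
C6: sp2
C7: sp2
C8: sp ✓
C9: sp2
C10: sp ✓
C5, C8, C10 → 3 sp carbons.

3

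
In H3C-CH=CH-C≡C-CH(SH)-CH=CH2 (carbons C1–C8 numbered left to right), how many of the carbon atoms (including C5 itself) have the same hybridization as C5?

2

C5 is sp (two π bonds).
C1: sp3
C2: sp2
C3: sp2
C4: sp ✓
C5: sp ✓
C6: sp3
C7: sp2
C8: sp2
2 carbons are sp.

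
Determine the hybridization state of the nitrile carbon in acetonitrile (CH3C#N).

The nitrile carbon is sp: 2 σ bonds, plus two π bonds, 2 electron-density regions.

sp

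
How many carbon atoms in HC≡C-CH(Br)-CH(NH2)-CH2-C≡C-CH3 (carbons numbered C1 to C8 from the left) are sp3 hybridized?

C1: sp
C2: sp
C3: sp3 ✓
C4: sp3 ✓
C5: sp3 ✓
C6: sp
C7: sp
C8: sp3 ✓
C3, C4, C5, C8 → 4 sp3 carbons.

4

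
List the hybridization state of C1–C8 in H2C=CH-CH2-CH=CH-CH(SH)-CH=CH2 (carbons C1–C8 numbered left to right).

C1 sp2, C2 sp2, C3 sp3, C4 sp2, C5 sp2, C6 sp3, C7 sp2, C8 sp2

C1 carries 3 σ bonds, plus one π bond, giving a steric number of 3, so it is sp2.
C2 — 3 σ bonds, plus one π bond. Steric number 3, so sp2.
C3: 4 σ bonds — 4 electron domains, sp3.
C4 has 3 σ bonds, plus one π bond: steric number 3 → sp2.
C5 carries 3 σ bonds, plus one π bond, giving a steric number of 3, so it is sp2.
C6: 4 σ bonds — 4 electron domains, sp3.
C7: 3 σ bonds, plus one π bond — 3 electron domains, sp2.
C8: 3 σ bonds, plus one π bond; 3 regions of electron density → sp2.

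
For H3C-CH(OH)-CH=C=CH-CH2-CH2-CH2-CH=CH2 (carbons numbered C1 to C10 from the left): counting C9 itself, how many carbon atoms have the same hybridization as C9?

C9 is sp2 (one π bond).
C1: sp3
C2: sp3
C3: sp2 ✓
C4: sp
C5: sp2 ✓
C6: sp3
C7: sp3
C8: sp3
C9: sp2 ✓
C10: sp2 ✓
4 carbons are sp2.

4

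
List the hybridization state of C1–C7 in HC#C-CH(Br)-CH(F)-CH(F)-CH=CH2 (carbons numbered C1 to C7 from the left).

C1 (2 σ bonds, plus two π bonds) has steric number 2: sp.
C2 has 2 σ bonds, plus two π bonds: steric number 2 → sp.
C3 (4 σ bonds) has steric number 4: sp3.
C4 carries 4 σ bonds, giving a steric number of 4, so it is sp3.
C5: 4 σ bonds — 4 electron domains, sp3.
C6 is sp2: 3 σ bonds, plus one π bond, 3 electron-density regions.
C7 carries 3 σ bonds, plus one π bond, giving a steric number of 3, so it is sp2.

C1 sp, C2 sp, C3 sp3, C4 sp3, C5 sp3, C6 sp2, C7 sp2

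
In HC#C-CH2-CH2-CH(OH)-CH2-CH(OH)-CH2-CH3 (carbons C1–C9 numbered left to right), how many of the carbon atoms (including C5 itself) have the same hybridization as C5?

C5 is sp3 (only σ bonds).
C1: sp
C2: sp
C3: sp3 ✓
C4: sp3 ✓
C5: sp3 ✓
C6: sp3 ✓
C7: sp3 ✓
C8: sp3 ✓
C9: sp3 ✓
7 carbons are sp3.

7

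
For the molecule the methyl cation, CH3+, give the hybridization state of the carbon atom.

sp²

Three σ bonds to H, empty p orbital → sp2, trigonal planar.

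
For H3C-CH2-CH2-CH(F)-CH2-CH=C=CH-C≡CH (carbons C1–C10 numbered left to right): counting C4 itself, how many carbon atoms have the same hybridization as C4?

C4 is sp3 (only σ bonds).
C1: sp3 ✓
C2: sp3 ✓
C3: sp3 ✓
C4: sp3 ✓
C5: sp3 ✓
C6: sp2
C7: sp
C8: sp2
C9: sp
C10: sp
5 carbons are sp3.

5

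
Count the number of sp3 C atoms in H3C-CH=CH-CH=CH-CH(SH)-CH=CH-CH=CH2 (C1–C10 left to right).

2

C1: sp3 ✓
C2: sp2
C3: sp2
C4: sp2
C5: sp2
C6: sp3 ✓
C7: sp2
C8: sp2
C9: sp2
C10: sp2
C1, C6 → 2 sp3 carbons.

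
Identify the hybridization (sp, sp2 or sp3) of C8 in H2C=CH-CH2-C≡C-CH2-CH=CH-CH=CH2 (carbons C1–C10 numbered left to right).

C8 (3 σ bonds, plus one π bond) has steric number 3: sp2.

sp^2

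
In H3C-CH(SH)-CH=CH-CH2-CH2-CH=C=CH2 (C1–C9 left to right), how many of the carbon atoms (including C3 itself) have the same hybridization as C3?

4

C3 is sp2 (one π bond).
C1: sp3
C2: sp3
C3: sp2 ✓
C4: sp2 ✓
C5: sp3
C6: sp3
C7: sp2 ✓
C8: sp
C9: sp2 ✓
4 carbons are sp2.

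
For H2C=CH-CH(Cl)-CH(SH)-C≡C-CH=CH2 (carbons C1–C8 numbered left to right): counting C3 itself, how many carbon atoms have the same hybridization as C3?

2

C3 is sp3 (only σ bonds).
C1: sp2
C2: sp2
C3: sp3 ✓
C4: sp3 ✓
C5: sp
C6: sp
C7: sp2
C8: sp2
2 carbons are sp3.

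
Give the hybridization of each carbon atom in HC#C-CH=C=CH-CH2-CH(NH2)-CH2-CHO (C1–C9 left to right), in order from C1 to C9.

C1 — 2 σ bonds, plus two π bonds. Steric number 2, so sp.
C2 (2 σ bonds, plus two π bonds) has steric number 2: sp.
C3 (3 σ bonds, plus one π bond) has steric number 3: sp2.
C4 — 2 σ bonds, plus two π bonds. Steric number 2, so sp.
C5 is sp2: 3 σ bonds, plus one π bond, 3 electron-density regions.
C6 (4 σ bonds) has steric number 4: sp3.
C7 — 4 σ bonds. Steric number 4, so sp3.
C8 is sp3: 4 σ bonds, 4 electron-density regions.
C9 is sp2: 3 σ bonds, plus one π bond, 3 electron-density regions.

C1 sp, C2 sp, C3 sp2, C4 sp, C5 sp2, C6 sp3, C7 sp3, C8 sp3, C9 sp2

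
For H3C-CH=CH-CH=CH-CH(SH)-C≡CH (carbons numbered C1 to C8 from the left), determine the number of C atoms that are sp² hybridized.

C1: sp3
C2: sp2 ✓
C3: sp2 ✓
C4: sp2 ✓
C5: sp2 ✓
C6: sp3
C7: sp
C8: sp
C2, C3, C4, C5 → 4 sp2 carbons.

4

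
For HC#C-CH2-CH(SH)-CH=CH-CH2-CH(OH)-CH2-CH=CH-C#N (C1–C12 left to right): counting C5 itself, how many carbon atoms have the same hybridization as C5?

4

C5 is sp2 (one π bond).
C1: sp
C2: sp
C3: sp3
C4: sp3
C5: sp2 ✓
C6: sp2 ✓
C7: sp3
C8: sp3
C9: sp3
C10: sp2 ✓
C11: sp2 ✓
C12: sp
4 carbons are sp2.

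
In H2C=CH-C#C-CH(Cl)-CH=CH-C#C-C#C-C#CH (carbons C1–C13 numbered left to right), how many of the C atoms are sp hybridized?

C1: sp2
C2: sp2
C3: sp ✓
C4: sp ✓
C5: sp3
C6: sp2
C7: sp2
C8: sp ✓
C9: sp ✓
C10: sp ✓
C11: sp ✓
C12: sp ✓
C13: sp ✓
C3, C4, C8, C9, C10, C11, C12, C13 → 8 sp carbons.

8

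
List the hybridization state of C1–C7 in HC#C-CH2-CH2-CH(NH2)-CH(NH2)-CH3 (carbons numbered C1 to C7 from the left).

C1 carries 2 σ bonds, plus two π bonds, giving a steric number of 2, so it is sp.
C2 is sp: 2 σ bonds, plus two π bonds, 2 electron-density regions.
C3 (4 σ bonds) has steric number 4: sp3.
C4 is sp3: 4 σ bonds, 4 electron-density regions.
C5 is sp3: 4 σ bonds, 4 electron-density regions.
C6 carries 4 σ bonds, giving a steric number of 4, so it is sp3.
C7: 4 σ bonds; 4 regions of electron density → sp3.

C1 sp, C2 sp, C3 sp3, C4 sp3, C5 sp3, C6 sp3, C7 sp3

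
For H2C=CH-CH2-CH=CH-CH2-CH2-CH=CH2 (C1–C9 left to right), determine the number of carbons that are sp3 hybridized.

3

C1: sp2
C2: sp2
C3: sp3 ✓
C4: sp2
C5: sp2
C6: sp3 ✓
C7: sp3 ✓
C8: sp2
C9: sp2
C3, C6, C7 → 3 sp3 carbons.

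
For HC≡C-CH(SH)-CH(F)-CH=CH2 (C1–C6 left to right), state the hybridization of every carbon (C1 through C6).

C1: 2 σ bonds, plus two π bonds; 2 regions of electron density → sp.
C2 has 2 σ bonds, plus two π bonds: steric number 2 → sp.
C3: 4 σ bonds; 4 regions of electron density → sp3.
C4 (4 σ bonds) has steric number 4: sp3.
C5 carries 3 σ bonds, plus one π bond, giving a steric number of 3, so it is sp2.
C6 (3 σ bonds, plus one π bond) has steric number 3: sp2.

C1 sp, C2 sp, C3 sp3, C4 sp3, C5 sp2, C6 sp2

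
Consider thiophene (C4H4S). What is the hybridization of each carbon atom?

sp²

Each carbon atom carries 3 σ bonds, plus one π bond, giving a steric number of 3, so it is sp2.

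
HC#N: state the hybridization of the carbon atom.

The carbon atom is sp: 2 σ bonds, plus two π bonds, 2 electron-density regions.

sp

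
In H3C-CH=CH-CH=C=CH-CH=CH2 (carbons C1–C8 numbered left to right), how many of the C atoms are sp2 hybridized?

C1: sp3
C2: sp2 ✓
C3: sp2 ✓
C4: sp2 ✓
C5: sp
C6: sp2 ✓
C7: sp2 ✓
C8: sp2 ✓
C2, C3, C4, C6, C7, C8 → 6 sp2 carbons.

6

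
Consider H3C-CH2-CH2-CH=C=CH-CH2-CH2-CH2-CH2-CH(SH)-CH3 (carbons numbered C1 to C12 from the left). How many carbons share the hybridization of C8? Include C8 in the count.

9

C8 is sp3 (only σ bonds).
C1: sp3 ✓
C2: sp3 ✓
C3: sp3 ✓
C4: sp2
C5: sp
C6: sp2
C7: sp3 ✓
C8: sp3 ✓
C9: sp3 ✓
C10: sp3 ✓
C11: sp3 ✓
C12: sp3 ✓
9 carbons are sp3.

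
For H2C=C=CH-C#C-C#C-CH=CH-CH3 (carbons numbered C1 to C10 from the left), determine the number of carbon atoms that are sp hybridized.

5

C1: sp2
C2: sp ✓
C3: sp2
C4: sp ✓
C5: sp ✓
C6: sp ✓
C7: sp ✓
C8: sp2
C9: sp2
C10: sp3
C2, C4, C5, C6, C7 → 5 sp carbons.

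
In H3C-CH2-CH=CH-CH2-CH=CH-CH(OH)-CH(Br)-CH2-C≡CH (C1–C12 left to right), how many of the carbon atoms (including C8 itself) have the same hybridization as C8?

6

C8 is sp3 (only σ bonds).
C1: sp3 ✓
C2: sp3 ✓
C3: sp2
C4: sp2
C5: sp3 ✓
C6: sp2
C7: sp2
C8: sp3 ✓
C9: sp3 ✓
C10: sp3 ✓
C11: sp
C12: sp
6 carbons are sp3.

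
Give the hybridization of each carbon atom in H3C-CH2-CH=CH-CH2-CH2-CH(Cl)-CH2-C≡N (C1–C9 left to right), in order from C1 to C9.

C1 is sp3: 4 σ bonds, 4 electron-density regions.
C2 is sp3: 4 σ bonds, 4 electron-density regions.
C3 (3 σ bonds, plus one π bond) has steric number 3: sp2.
C4: 3 σ bonds, plus one π bond — 3 electron domains, sp2.
C5 (4 σ bonds) has steric number 4: sp3.
C6 has 4 σ bonds: steric number 4 → sp3.
C7 carries 4 σ bonds, giving a steric number of 4, so it is sp3.
C8 carries 4 σ bonds, giving a steric number of 4, so it is sp3.
C9 (2 σ bonds, plus two π bonds) has steric number 2: sp.

C1 sp3, C2 sp3, C3 sp2, C4 sp2, C5 sp3, C6 sp3, C7 sp3, C8 sp3, C9 sp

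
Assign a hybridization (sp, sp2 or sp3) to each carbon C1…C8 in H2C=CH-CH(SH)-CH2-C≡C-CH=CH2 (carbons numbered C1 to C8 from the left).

C1 sp2, C2 sp2, C3 sp3, C4 sp3, C5 sp, C6 sp, C7 sp2, C8 sp2

C1 — 3 σ bonds, plus one π bond. Steric number 3, so sp2.
C2: 3 σ bonds, plus one π bond; 3 regions of electron density → sp2.
C3 (4 σ bonds) has steric number 4: sp3.
C4 (4 σ bonds) has steric number 4: sp3.
C5 — 2 σ bonds, plus two π bonds. Steric number 2, so sp.
C6 carries 2 σ bonds, plus two π bonds, giving a steric number of 2, so it is sp.
C7: 3 σ bonds, plus one π bond; 3 regions of electron density → sp2.
C8: 3 σ bonds, plus one π bond — 3 electron domains, sp2.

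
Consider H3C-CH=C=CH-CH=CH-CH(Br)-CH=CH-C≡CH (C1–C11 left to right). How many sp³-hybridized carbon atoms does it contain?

2

C1: sp3 ✓
C2: sp2
C3: sp
C4: sp2
C5: sp2
C6: sp2
C7: sp3 ✓
C8: sp2
C9: sp2
C10: sp
C11: sp
C1, C7 → 2 sp3 carbons.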